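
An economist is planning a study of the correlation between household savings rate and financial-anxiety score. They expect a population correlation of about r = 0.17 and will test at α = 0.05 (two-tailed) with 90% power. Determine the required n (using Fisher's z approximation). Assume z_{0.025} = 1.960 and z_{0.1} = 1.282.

n = 360

Fisher's z: C = ½·ln((1+r)/(1−r)) = ½·ln(1.4096) = 0.1717.
n = ((z_{α/2} + z_β)/C)² + 3.
(1.960 + 1.282) / 0.1717 = 3.242 / 0.1717 = 18.882.
n = 18.882² + 3 = 356.52 + 3 = 359.5.
Round up.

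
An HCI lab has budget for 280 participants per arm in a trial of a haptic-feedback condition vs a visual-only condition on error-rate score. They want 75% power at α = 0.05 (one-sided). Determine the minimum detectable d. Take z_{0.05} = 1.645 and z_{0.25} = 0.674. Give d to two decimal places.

d_min ≈ 0.20

For two independent groups of n = 280 each: d_min = (z_{α} + z_β)·√(2/n).
z-sum = 1.645 + 0.674 = 2.319.
d_min = 2.319 × √(2/280) = 2.319 × 0.0845 = 0.196.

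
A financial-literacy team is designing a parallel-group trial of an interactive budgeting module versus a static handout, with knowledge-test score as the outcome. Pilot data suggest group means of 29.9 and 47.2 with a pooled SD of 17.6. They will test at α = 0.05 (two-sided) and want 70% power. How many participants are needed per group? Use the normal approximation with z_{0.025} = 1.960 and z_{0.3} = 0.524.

Cohen's d = |M₁ − M₂| / SD_pooled = |29.9 − 47.2| / 17.6 = 17.3 / 17.6 = 0.983.
For two independent groups with equal n: n = 2·((z_{α/2} + z_β) / d)².
z_{α/2} + z_β = 1.960 + 0.524 = 2.484.
n = 2 × (2.484 / 0.983)² = 2 × 2.527² = 2 × 6.39 = 12.8.
Round up to the next whole participant.

n = 13 per group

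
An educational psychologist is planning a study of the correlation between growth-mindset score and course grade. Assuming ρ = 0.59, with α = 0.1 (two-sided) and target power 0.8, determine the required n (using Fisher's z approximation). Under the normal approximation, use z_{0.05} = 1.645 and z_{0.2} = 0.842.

Fisher's z: C = ½·ln((1+r)/(1−r)) = ½·ln(3.8780) = 0.6777.
n = ((z_{α/2} + z_β)/C)² + 3.
(1.645 + 0.842) / 0.6777 = 2.487 / 0.6777 = 3.670.
n = 3.670² + 3 = 13.47 + 3 = 16.5.
Round up.

n = 17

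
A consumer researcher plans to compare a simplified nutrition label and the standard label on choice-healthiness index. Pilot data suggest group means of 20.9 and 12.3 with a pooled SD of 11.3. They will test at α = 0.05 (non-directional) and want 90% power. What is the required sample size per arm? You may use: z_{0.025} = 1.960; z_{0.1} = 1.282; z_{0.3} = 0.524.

Cohen's d = |M₁ − M₂| / SD_pooled = |20.9 − 12.3| / 11.3 = 8.6 / 11.3 = 0.761.
For two independent groups with equal n: n = 2·((z_{α/2} + z_β) / d)².
z_{α/2} + z_β = 1.960 + 1.282 = 3.242.
n = 2 × (3.242 / 0.761)² = 2 × 4.260² = 2 × 18.15 = 36.3.
Round up to the next whole participant.

n = 37 per group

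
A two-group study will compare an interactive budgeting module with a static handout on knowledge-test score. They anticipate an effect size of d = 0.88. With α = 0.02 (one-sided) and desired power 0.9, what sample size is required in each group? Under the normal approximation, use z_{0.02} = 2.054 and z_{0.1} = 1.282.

For two independent groups with equal n: n = 2·((z_{α} + z_β) / d)².
z_{α} + z_β = 2.054 + 1.282 = 3.336.
n = 2 × (3.336 / 0.88)² = 2 × 3.791² = 2 × 14.37 = 28.7.
Round up to the next whole participant.

n = 29 per group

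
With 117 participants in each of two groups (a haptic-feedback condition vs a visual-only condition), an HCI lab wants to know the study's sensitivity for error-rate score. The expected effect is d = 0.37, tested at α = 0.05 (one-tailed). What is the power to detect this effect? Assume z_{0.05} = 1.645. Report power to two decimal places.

For two equal groups, power = Φ(d·√(n/2) − z_{α}).
d·√(n/2) = 0.37 × √(117/2) = 0.37 × 7.649 = 2.830.
z_β = 2.830 − 1.645 = 1.185.
Power = Φ(1.185) = 0.882.

power ≈ 0.88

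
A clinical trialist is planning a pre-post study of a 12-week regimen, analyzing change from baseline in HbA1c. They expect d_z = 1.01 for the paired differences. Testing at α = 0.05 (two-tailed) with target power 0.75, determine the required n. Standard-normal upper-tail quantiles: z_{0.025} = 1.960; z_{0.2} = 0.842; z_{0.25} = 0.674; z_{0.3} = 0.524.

For a paired (one-sample on differences) test: n = ((z_{α/2} + z_β) / d)².
z_{α/2} + z_β = 1.960 + 0.674 = 2.634.
n = (2.634 / 1.01)² = 2.608² = 6.80.
Round up.

n = 7 pairs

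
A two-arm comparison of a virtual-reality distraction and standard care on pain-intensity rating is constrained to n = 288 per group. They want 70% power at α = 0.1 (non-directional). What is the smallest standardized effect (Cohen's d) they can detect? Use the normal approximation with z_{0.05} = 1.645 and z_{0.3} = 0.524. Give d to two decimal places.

d_min ≈ 0.18

For two independent groups of n = 288 each: d_min = (z_{α/2} + z_β)·√(2/n).
z-sum = 1.645 + 0.524 = 2.169.
d_min = 2.169 × √(2/288) = 2.169 × 0.0833 = 0.181.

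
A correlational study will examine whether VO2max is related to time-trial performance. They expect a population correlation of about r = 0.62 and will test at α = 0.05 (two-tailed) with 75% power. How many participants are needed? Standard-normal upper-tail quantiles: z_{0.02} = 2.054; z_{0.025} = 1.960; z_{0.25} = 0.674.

Fisher's z: C = ½·ln((1+r)/(1−r)) = ½·ln(4.2632) = 0.7250.
n = ((z_{α/2} + z_β)/C)² + 3.
(1.960 + 0.674) / 0.7250 = 2.634 / 0.7250 = 3.633.
n = 3.633² + 3 = 13.20 + 3 = 16.2.
Round up.

n = 17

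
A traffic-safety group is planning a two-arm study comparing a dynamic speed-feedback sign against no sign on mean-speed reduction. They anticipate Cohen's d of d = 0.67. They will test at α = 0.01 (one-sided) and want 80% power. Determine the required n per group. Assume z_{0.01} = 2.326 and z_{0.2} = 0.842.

For two independent groups with equal n: n = 2·((z_{α} + z_β) / d)².
z_{α} + z_β = 2.326 + 0.842 = 3.168.
n = 2 × (3.168 / 0.67)² = 2 × 4.728² = 2 × 22.36 = 44.7.
Round up to the next whole participant.

n = 45 per group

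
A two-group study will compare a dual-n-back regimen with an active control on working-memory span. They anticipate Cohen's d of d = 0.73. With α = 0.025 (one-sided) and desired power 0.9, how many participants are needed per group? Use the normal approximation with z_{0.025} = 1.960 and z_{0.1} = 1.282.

n = 40 per group

For two independent groups with equal n: n = 2·((z_{α} + z_β) / d)².
z_{α} + z_β = 1.960 + 1.282 = 3.242.
n = 2 × (3.242 / 0.73)² = 2 × 4.441² = 2 × 19.72 = 39.4.
Round up to the next whole participant.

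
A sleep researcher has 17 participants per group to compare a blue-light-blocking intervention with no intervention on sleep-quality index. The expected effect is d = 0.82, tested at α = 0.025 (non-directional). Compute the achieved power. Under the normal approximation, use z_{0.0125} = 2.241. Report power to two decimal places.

For two equal groups, power = Φ(d·√(n/2) − z_{α/2}).
d·√(n/2) = 0.82 × √(17/2) = 0.82 × 2.915 = 2.391.
z_β = 2.391 − 2.241 = 0.150.
Power = Φ(0.150) = 0.559.

power ≈ 0.56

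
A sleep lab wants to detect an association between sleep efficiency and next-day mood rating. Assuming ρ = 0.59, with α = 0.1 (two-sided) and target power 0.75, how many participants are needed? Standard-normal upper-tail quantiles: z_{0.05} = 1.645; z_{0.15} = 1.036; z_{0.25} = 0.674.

n = 15

Fisher's z: C = ½·ln((1+r)/(1−r)) = ½·ln(3.8780) = 0.6777.
n = ((z_{α/2} + z_β)/C)² + 3.
(1.645 + 0.674) / 0.6777 = 2.319 / 0.6777 = 3.422.
n = 3.422² + 3 = 11.71 + 3 = 14.7.
Round up.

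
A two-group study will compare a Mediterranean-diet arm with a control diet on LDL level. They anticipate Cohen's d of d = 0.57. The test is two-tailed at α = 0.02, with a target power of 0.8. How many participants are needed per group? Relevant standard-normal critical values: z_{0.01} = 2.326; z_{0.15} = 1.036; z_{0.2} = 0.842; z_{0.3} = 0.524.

For two independent groups with equal n: n = 2·((z_{α/2} + z_β) / d)².
z_{α/2} + z_β = 2.326 + 0.842 = 3.168.
n = 2 × (3.168 / 0.57)² = 2 × 5.558² = 2 × 30.89 = 61.8.
Round up to the next whole participant.

n = 62 per group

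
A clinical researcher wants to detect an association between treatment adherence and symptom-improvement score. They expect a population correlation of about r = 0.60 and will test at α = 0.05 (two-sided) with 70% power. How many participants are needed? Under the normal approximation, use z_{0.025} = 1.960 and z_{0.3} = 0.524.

Fisher's z: C = ½·ln((1+r)/(1−r)) = ½·ln(4.0000) = 0.6931.
n = ((z_{α/2} + z_β)/C)² + 3.
(1.960 + 0.524) / 0.6931 = 2.484 / 0.6931 = 3.584.
n = 3.584² + 3 = 12.84 + 3 = 15.8.
Round up.

n = 16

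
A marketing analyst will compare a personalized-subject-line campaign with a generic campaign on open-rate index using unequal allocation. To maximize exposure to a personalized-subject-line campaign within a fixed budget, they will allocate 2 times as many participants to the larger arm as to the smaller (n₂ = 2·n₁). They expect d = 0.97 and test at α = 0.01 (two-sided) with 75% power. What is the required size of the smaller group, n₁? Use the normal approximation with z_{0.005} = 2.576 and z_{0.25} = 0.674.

n₁ = 17

With allocation ratio k = n₂/n₁ = 2, Var(x̄₁−x̄₂) = σ²(1/n₁ + 1/(k·n₁)) = σ²·(k+1)/(k·n₁).
So n₁ = (1 + 1/k)·((z_{α/2} + z_β)/d)² = 1.500 × (3.250/0.97)².
n₁ = 1.500 × 11.23 = 16.8.
Round up: n₁ = 17, giving n₂ = 2 × 17 = 34.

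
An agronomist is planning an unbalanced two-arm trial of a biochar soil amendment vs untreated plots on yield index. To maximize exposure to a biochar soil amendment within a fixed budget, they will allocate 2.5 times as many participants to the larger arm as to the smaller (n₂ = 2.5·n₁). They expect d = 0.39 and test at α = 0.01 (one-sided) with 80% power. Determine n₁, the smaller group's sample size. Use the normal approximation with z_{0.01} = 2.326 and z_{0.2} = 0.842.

n₁ = 93

With allocation ratio k = n₂/n₁ = 2.5, Var(x̄₁−x̄₂) = σ²(1/n₁ + 1/(k·n₁)) = σ²·(k+1)/(k·n₁).
So n₁ = (1 + 1/k)·((z_{α} + z_β)/d)² = 1.400 × (3.168/0.39)².
n₁ = 1.400 × 65.98 = 92.4.
Round up: n₁ = 93, giving n₂ = ⌈2.5 × 93⌉ = ⌈232.5⌉ = 233.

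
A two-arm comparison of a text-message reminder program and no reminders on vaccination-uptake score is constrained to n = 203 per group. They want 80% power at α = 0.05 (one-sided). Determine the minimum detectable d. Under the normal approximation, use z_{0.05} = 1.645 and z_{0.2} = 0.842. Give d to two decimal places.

d_min ≈ 0.25

For two independent groups of n = 203 each: d_min = (z_{α} + z_β)·√(2/n).
z-sum = 1.645 + 0.842 = 2.487.
d_min = 2.487 × √(2/203) = 2.487 × 0.0993 = 0.247.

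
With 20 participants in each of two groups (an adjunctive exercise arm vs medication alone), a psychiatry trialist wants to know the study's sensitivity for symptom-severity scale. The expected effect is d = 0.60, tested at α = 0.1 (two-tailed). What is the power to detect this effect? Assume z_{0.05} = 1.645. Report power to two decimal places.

power ≈ 0.60

For two equal groups, power = Φ(d·√(n/2) − z_{α/2}).
d·√(n/2) = 0.60 × √(20/2) = 0.60 × 3.162 = 1.897.
z_β = 1.897 − 1.645 = 0.252.
Power = Φ(0.252) = 0.600.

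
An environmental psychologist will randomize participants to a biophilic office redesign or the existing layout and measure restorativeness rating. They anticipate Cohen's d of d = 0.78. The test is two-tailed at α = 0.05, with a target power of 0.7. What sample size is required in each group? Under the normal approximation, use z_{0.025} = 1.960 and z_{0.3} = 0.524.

For two independent groups with equal n: n = 2·((z_{α/2} + z_β) / d)².
z_{α/2} + z_β = 1.960 + 0.524 = 2.484.
n = 2 × (2.484 / 0.78)² = 2 × 3.185² = 2 × 10.14 = 20.3.
Round up to the next whole participant.

n = 21 per group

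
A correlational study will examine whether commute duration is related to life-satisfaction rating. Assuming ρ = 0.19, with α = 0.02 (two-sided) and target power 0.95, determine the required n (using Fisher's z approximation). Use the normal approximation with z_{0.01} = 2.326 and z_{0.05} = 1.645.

Fisher's z: C = ½·ln((1+r)/(1−r)) = ½·ln(1.4691) = 0.1923.
n = ((z_{α/2} + z_β)/C)² + 3.
(2.326 + 1.645) / 0.1923 = 3.971 / 0.1923 = 20.650.
n = 20.650² + 3 = 426.42 + 3 = 429.4.
Round up.

n = 430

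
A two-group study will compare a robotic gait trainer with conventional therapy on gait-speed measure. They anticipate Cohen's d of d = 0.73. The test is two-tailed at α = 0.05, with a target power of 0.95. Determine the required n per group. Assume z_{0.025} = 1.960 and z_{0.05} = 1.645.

n = 49 per group

For two independent groups with equal n: n = 2·((z_{α/2} + z_β) / d)².
z_{α/2} + z_β = 1.960 + 1.645 = 3.605.
n = 2 × (3.605 / 0.73)² = 2 × 4.938² = 2 × 24.39 = 48.8.
Round up to the next whole participant.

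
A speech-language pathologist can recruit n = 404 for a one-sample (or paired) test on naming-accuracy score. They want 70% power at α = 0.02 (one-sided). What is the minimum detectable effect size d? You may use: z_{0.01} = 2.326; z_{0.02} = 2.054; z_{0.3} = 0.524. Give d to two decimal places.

d_min ≈ 0.13

For a single sample (or paired design) of n = 404: d_min = (z_{α} + z_β)/√n.
z-sum = 2.054 + 0.524 = 2.578.
d_min = 2.578 / √404 = 2.578 / 20.100 = 0.128.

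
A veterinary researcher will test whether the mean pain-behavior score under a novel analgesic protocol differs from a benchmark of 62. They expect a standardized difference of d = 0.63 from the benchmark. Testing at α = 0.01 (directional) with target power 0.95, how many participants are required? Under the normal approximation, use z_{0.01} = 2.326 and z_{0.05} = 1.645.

n = 40

For a one-sample test: n = ((z_{α} + z_β) / d)².
z_{α} + z_β = 2.326 + 1.645 = 3.971.
n = (3.971 / 0.63)² = 6.303² = 39.73.
Round up.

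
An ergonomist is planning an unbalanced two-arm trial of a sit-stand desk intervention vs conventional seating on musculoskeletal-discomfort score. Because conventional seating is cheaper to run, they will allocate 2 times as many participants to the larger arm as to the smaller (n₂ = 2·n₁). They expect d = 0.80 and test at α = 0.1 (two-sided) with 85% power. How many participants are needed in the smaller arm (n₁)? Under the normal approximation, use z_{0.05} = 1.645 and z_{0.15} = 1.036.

n₁ = 17

With allocation ratio k = n₂/n₁ = 2, Var(x̄₁−x̄₂) = σ²(1/n₁ + 1/(k·n₁)) = σ²·(k+1)/(k·n₁).
So n₁ = (1 + 1/k)·((z_{α/2} + z_β)/d)² = 1.500 × (2.681/0.80)².
n₁ = 1.500 × 11.23 = 16.8.
Round up: n₁ = 17, giving n₂ = 2 × 17 = 34.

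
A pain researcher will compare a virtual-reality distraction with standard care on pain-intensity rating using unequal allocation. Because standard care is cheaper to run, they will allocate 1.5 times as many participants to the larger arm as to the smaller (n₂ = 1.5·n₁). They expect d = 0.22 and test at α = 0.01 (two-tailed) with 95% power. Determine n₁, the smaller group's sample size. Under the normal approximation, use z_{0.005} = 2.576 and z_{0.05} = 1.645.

With allocation ratio k = n₂/n₁ = 1.5, Var(x̄₁−x̄₂) = σ²(1/n₁ + 1/(k·n₁)) = σ²·(k+1)/(k·n₁).
So n₁ = (1 + 1/k)·((z_{α/2} + z_β)/d)² = 1.667 × (4.221/0.22)².
n₁ = 1.667 × 368.12 = 613.5.
Round up: n₁ = 614, giving n₂ = 1.5 × 614 = 921.

n₁ = 614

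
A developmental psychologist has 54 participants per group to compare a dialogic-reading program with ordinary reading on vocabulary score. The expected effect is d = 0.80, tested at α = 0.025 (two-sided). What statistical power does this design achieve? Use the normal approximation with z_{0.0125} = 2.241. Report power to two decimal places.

power ≈ 0.97

For two equal groups, power = Φ(d·√(n/2) − z_{α/2}).
d·√(n/2) = 0.80 × √(54/2) = 0.80 × 5.196 = 4.157.
z_β = 4.157 − 2.241 = 1.916.
Power = Φ(1.916) = 0.972.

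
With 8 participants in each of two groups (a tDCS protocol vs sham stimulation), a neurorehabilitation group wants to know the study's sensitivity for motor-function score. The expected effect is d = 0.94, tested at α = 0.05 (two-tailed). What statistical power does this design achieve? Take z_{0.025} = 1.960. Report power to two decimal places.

power ≈ 0.47

For two equal groups, power = Φ(d·√(n/2) − z_{α/2}).
d·√(n/2) = 0.94 × √(8/2) = 0.94 × 2.000 = 1.880.
z_β = 1.880 − 1.960 = -0.080.
Power = Φ(-0.080) = 0.468.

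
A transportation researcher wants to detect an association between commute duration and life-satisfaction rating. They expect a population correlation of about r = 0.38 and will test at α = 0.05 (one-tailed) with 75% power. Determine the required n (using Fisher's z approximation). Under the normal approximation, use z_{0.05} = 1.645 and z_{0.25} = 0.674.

n = 37

Fisher's z: C = ½·ln((1+r)/(1−r)) = ½·ln(2.2258) = 0.4001.
n = ((z_{α} + z_β)/C)² + 3.
(1.645 + 0.674) / 0.4001 = 2.319 / 0.4001 = 5.796.
n = 5.796² + 3 = 33.59 + 3 = 36.6.
Round up.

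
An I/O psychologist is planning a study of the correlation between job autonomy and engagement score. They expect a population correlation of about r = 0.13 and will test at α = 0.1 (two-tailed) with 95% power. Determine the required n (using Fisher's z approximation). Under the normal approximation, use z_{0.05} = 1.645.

n = 637

Fisher's z: C = ½·ln((1+r)/(1−r)) = ½·ln(1.2989) = 0.1307.
n = ((z_{α/2} + z_β)/C)² + 3.
(1.645 + 1.645) / 0.1307 = 3.290 / 0.1307 = 25.172.
n = 25.172² + 3 = 633.64 + 3 = 636.6.
Round up.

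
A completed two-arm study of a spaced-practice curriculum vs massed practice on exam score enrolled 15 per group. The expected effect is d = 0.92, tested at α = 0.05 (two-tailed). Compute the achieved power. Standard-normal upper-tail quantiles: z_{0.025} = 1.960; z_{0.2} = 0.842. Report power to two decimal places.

For two equal groups, power = Φ(d·√(n/2) − z_{α/2}).
d·√(n/2) = 0.92 × √(15/2) = 0.92 × 2.739 = 2.520.
z_β = 2.520 − 1.960 = 0.560.
Power = Φ(0.560) = 0.712.

power ≈ 0.71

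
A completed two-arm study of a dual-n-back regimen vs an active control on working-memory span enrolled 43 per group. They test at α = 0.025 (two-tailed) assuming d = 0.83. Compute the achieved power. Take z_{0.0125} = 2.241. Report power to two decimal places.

power ≈ 0.95

For two equal groups, power = Φ(d·√(n/2) − z_{α/2}).
d·√(n/2) = 0.83 × √(43/2) = 0.83 × 4.637 = 3.849.
z_β = 3.849 − 2.241 = 1.608.
Power = Φ(1.608) = 0.946.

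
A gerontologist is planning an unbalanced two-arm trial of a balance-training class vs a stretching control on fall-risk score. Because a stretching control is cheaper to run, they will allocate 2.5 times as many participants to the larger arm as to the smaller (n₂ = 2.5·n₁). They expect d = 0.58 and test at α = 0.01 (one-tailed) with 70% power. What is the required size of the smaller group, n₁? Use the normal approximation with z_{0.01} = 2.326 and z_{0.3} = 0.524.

With allocation ratio k = n₂/n₁ = 2.5, Var(x̄₁−x̄₂) = σ²(1/n₁ + 1/(k·n₁)) = σ²·(k+1)/(k·n₁).
So n₁ = (1 + 1/k)·((z_{α} + z_β)/d)² = 1.400 × (2.850/0.58)².
n₁ = 1.400 × 24.15 = 33.8.
Round up: n₁ = 34, giving n₂ = 2.5 × 34 = 85.

n₁ = 34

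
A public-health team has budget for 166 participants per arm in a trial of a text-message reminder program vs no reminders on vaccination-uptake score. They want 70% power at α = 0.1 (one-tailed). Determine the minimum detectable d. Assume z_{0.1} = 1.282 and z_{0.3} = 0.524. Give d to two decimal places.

d_min ≈ 0.20

For two independent groups of n = 166 each: d_min = (z_{α} + z_β)·√(2/n).
z-sum = 1.282 + 0.524 = 1.806.
d_min = 1.806 × √(2/166) = 1.806 × 0.1098 = 0.198.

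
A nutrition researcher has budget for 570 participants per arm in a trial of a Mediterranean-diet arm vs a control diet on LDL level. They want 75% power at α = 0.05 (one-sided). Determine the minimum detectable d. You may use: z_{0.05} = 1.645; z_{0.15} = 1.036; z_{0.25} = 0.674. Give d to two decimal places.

For two independent groups of n = 570 each: d_min = (z_{α} + z_β)·√(2/n).
z-sum = 1.645 + 0.674 = 2.319.
d_min = 2.319 × √(2/570) = 2.319 × 0.0592 = 0.137.

d_min ≈ 0.14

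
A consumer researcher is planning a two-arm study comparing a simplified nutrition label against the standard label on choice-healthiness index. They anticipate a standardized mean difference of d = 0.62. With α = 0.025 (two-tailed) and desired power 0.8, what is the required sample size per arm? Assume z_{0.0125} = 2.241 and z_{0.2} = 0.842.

For two independent groups with equal n: n = 2·((z_{α/2} + z_β) / d)².
z_{α/2} + z_β = 2.241 + 0.842 = 3.083.
n = 2 × (3.083 / 0.62)² = 2 × 4.973² = 2 × 24.73 = 49.5.
Round up to the next whole participant.

n = 50 per group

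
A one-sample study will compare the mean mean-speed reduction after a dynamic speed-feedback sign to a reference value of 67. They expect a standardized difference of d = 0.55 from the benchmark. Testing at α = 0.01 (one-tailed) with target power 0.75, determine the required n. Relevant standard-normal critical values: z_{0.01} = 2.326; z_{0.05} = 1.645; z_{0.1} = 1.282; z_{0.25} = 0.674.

n = 30

For a one-sample test: n = ((z_{α} + z_β) / d)².
z_{α} + z_β = 2.326 + 0.674 = 3.000.
n = (3.000 / 0.55)² = 5.455² = 29.75.
Round up.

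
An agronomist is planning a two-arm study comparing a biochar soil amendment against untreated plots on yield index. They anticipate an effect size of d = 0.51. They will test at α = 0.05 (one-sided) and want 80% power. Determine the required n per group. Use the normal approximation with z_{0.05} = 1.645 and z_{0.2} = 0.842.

n = 48 per group

For two independent groups with equal n: n = 2·((z_{α} + z_β) / d)².
z_{α} + z_β = 1.645 + 0.842 = 2.487.
n = 2 × (2.487 / 0.51)² = 2 × 4.876² = 2 × 23.78 = 47.6.
Round up to the next whole participant.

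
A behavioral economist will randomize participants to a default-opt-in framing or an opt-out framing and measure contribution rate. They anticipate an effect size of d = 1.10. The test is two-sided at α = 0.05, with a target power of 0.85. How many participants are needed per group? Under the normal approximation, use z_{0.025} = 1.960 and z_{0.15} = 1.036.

n = 15 per group

For two independent groups with equal n: n = 2·((z_{α/2} + z_β) / d)².
z_{α/2} + z_β = 1.960 + 1.036 = 2.996.
n = 2 × (2.996 / 1.10)² = 2 × 2.724² = 2 × 7.42 = 14.8.
Round up to the next whole participant.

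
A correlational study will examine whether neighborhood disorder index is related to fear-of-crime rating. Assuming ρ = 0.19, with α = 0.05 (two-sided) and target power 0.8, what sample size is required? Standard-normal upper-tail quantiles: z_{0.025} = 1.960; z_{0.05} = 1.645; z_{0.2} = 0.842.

Fisher's z: C = ½·ln((1+r)/(1−r)) = ½·ln(1.4691) = 0.1923.
n = ((z_{α/2} + z_β)/C)² + 3.
(1.960 + 0.842) / 0.1923 = 2.802 / 0.1923 = 14.571.
n = 14.571² + 3 = 212.31 + 3 = 215.3.
Round up.

n = 216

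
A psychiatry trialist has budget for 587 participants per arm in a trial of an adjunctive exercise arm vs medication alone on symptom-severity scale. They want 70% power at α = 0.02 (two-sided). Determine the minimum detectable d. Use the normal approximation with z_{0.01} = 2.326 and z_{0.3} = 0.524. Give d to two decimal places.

For two independent groups of n = 587 each: d_min = (z_{α/2} + z_β)·√(2/n).
z-sum = 2.326 + 0.524 = 2.850.
d_min = 2.850 × √(2/587) = 2.850 × 0.0584 = 0.166.

d_min ≈ 0.17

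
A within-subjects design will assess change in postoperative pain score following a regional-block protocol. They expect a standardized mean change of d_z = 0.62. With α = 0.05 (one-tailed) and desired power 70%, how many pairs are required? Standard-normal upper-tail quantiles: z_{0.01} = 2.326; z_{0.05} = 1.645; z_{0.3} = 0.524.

For a paired (one-sample on differences) test: n = ((z_{α} + z_β) / d)².
z_{α} + z_β = 1.645 + 0.524 = 2.169.
n = (2.169 / 0.62)² = 3.498² = 12.24.
Round up.

n = 13 pairs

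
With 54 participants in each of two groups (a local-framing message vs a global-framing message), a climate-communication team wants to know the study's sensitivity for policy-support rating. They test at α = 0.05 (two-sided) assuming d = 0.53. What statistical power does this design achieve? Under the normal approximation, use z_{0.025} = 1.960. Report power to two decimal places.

power ≈ 0.79

For two equal groups, power = Φ(d·√(n/2) − z_{α/2}).
d·√(n/2) = 0.53 × √(54/2) = 0.53 × 5.196 = 2.754.
z_β = 2.754 − 1.960 = 0.794.
Power = Φ(0.794) = 0.786.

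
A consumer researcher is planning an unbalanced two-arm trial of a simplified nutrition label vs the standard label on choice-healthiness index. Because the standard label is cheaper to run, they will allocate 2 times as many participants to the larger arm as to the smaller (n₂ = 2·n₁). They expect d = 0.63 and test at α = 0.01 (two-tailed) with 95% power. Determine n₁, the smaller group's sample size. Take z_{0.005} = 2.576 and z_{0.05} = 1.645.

With allocation ratio k = n₂/n₁ = 2, Var(x̄₁−x̄₂) = σ²(1/n₁ + 1/(k·n₁)) = σ²·(k+1)/(k·n₁).
So n₁ = (1 + 1/k)·((z_{α/2} + z_β)/d)² = 1.500 × (4.221/0.63)².
n₁ = 1.500 × 44.89 = 67.3.
Round up: n₁ = 68, giving n₂ = 2 × 68 = 136.

n₁ = 68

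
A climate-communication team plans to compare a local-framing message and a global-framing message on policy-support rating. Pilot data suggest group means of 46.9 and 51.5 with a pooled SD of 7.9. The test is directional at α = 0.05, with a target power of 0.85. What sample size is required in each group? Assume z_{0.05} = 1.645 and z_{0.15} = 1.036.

n = 43 per group

Cohen's d = |M₁ − M₂| / SD_pooled = |46.9 − 51.5| / 7.9 = 4.6 / 7.9 = 0.582.
For two independent groups with equal n: n = 2·((z_{α} + z_β) / d)².
z_{α} + z_β = 1.645 + 1.036 = 2.681.
n = 2 × (2.681 / 0.582)² = 2 × 4.607² = 2 × 21.22 = 42.4.
Round up to the next whole participant.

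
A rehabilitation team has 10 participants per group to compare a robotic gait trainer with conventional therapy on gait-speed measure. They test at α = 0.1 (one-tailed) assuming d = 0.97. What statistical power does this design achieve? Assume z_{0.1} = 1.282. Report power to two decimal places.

For two equal groups, power = Φ(d·√(n/2) − z_{α}).
d·√(n/2) = 0.97 × √(10/2) = 0.97 × 2.236 = 2.169.
z_β = 2.169 − 1.282 = 0.887.
Power = Φ(0.887) = 0.812.

power ≈ 0.81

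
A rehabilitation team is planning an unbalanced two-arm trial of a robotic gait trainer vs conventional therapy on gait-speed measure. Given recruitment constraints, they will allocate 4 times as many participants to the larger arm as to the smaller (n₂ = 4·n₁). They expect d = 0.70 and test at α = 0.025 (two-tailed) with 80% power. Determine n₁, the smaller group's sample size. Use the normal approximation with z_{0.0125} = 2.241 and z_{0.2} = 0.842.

n₁ = 25

With allocation ratio k = n₂/n₁ = 4, Var(x̄₁−x̄₂) = σ²(1/n₁ + 1/(k·n₁)) = σ²·(k+1)/(k·n₁).
So n₁ = (1 + 1/k)·((z_{α/2} + z_β)/d)² = 1.250 × (3.083/0.70)².
n₁ = 1.250 × 19.40 = 24.2.
Round up: n₁ = 25, giving n₂ = 4 × 25 = 100.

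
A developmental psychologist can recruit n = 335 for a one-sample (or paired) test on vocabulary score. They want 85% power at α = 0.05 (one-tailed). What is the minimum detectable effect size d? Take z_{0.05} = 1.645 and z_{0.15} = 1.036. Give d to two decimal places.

d_min ≈ 0.15

For a single sample (or paired design) of n = 335: d_min = (z_{α} + z_β)/√n.
z-sum = 1.645 + 1.036 = 2.681.
d_min = 2.681 / √335 = 2.681 / 18.303 = 0.146.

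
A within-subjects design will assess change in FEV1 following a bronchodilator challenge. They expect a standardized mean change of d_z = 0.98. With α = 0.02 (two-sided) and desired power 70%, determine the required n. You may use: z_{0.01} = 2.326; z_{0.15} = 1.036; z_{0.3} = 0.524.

n = 9 pairs

For a paired (one-sample on differences) test: n = ((z_{α/2} + z_β) / d)².
z_{α/2} + z_β = 2.326 + 0.524 = 2.850.
n = (2.850 / 0.98)² = 2.908² = 8.46.
Round up.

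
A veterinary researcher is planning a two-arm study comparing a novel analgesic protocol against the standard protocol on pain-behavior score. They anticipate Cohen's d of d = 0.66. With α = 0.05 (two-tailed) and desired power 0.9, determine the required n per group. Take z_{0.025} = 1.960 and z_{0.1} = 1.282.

For two independent groups with equal n: n = 2·((z_{α/2} + z_β) / d)².
z_{α/2} + z_β = 1.960 + 1.282 = 3.242.
n = 2 × (3.242 / 0.66)² = 2 × 4.912² = 2 × 24.13 = 48.3.
Round up to the next whole participant.

n = 49 per group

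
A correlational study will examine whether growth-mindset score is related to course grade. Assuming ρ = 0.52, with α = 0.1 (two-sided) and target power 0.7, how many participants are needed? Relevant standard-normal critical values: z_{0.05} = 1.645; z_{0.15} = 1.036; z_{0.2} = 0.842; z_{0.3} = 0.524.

Fisher's z: C = ½·ln((1+r)/(1−r)) = ½·ln(3.1667) = 0.5763.
n = ((z_{α/2} + z_β)/C)² + 3.
(1.645 + 0.524) / 0.5763 = 2.169 / 0.5763 = 3.764.
n = 3.764² + 3 = 14.17 + 3 = 17.2.
Round up.

n = 18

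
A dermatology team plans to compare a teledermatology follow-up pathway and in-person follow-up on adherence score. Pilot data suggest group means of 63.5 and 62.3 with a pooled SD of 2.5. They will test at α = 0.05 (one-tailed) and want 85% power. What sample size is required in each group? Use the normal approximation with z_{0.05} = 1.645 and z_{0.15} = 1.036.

Cohen's d = |M₁ − M₂| / SD_pooled = |63.5 − 62.3| / 2.5 = 1.2 / 2.5 = 0.480.
For two independent groups with equal n: n = 2·((z_{α} + z_β) / d)².
z_{α} + z_β = 1.645 + 1.036 = 2.681.
n = 2 × (2.681 / 0.480)² = 2 × 5.585² = 2 × 31.20 = 62.4.
Round up to the next whole participant.

n = 63 per group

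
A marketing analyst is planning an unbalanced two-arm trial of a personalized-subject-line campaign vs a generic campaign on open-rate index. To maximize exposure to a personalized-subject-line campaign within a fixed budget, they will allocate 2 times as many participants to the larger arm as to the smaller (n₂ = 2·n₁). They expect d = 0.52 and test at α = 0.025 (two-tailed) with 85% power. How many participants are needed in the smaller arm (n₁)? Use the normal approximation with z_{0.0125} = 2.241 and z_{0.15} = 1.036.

With allocation ratio k = n₂/n₁ = 2, Var(x̄₁−x̄₂) = σ²(1/n₁ + 1/(k·n₁)) = σ²·(k+1)/(k·n₁).
So n₁ = (1 + 1/k)·((z_{α/2} + z_β)/d)² = 1.500 × (3.277/0.52)².
n₁ = 1.500 × 39.71 = 59.6.
Round up: n₁ = 60, giving n₂ = 2 × 60 = 120.

n₁ = 60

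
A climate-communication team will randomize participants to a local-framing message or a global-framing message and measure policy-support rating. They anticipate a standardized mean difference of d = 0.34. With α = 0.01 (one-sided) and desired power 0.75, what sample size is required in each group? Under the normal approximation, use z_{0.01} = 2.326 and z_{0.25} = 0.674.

For two independent groups with equal n: n = 2·((z_{α} + z_β) / d)².
z_{α} + z_β = 2.326 + 0.674 = 3.000.
n = 2 × (3.000 / 0.34)² = 2 × 8.824² = 2 × 77.85 = 155.7.
Round up to the next whole participant.

n = 156 per group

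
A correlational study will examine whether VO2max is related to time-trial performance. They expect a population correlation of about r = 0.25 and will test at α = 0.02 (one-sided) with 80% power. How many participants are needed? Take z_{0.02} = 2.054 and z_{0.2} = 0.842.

n = 132

Fisher's z: C = ½·ln((1+r)/(1−r)) = ½·ln(1.6667) = 0.2554.
n = ((z_{α} + z_β)/C)² + 3.
(2.054 + 0.842) / 0.2554 = 2.896 / 0.2554 = 11.339.
n = 11.339² + 3 = 128.57 + 3 = 131.6.
Round up.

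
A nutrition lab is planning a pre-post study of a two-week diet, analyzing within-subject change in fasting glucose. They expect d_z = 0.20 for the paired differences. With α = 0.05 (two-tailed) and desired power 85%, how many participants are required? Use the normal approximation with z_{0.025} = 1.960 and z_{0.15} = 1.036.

For a paired (one-sample on differences) test: n = ((z_{α/2} + z_β) / d)².
z_{α/2} + z_β = 1.960 + 1.036 = 2.996.
n = (2.996 / 0.20)² = 14.980² = 224.40.
Round up.

n = 225 pairs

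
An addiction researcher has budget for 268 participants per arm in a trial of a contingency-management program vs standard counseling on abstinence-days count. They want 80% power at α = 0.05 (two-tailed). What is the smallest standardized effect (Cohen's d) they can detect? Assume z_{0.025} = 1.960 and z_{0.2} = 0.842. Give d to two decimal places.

d_min ≈ 0.24

For two independent groups of n = 268 each: d_min = (z_{α/2} + z_β)·√(2/n).
z-sum = 1.960 + 0.842 = 2.802.
d_min = 2.802 × √(2/268) = 2.802 × 0.0864 = 0.242.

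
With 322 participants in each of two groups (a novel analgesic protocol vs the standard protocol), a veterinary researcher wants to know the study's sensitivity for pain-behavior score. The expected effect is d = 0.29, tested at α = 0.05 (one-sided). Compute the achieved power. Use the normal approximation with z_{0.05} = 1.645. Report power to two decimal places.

power ≈ 0.98

For two equal groups, power = Φ(d·√(n/2) − z_{α}).
d·√(n/2) = 0.29 × √(322/2) = 0.29 × 12.689 = 3.680.
z_β = 3.680 − 1.645 = 2.035.
Power = Φ(2.035) = 0.979.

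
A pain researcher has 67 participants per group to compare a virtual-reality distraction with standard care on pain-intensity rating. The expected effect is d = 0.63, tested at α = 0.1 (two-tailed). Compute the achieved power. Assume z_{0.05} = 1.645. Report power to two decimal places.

power ≈ 0.98

For two equal groups, power = Φ(d·√(n/2) − z_{α/2}).
d·√(n/2) = 0.63 × √(67/2) = 0.63 × 5.788 = 3.646.
z_β = 3.646 − 1.645 = 2.001.
Power = Φ(2.001) = 0.977.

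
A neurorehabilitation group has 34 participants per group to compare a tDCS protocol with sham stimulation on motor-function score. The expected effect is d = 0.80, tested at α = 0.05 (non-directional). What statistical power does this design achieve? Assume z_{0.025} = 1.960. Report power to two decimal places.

power ≈ 0.91

For two equal groups, power = Φ(d·√(n/2) − z_{α/2}).
d·√(n/2) = 0.80 × √(34/2) = 0.80 × 4.123 = 3.298.
z_β = 3.298 − 1.960 = 1.338.
Power = Φ(1.338) = 0.910.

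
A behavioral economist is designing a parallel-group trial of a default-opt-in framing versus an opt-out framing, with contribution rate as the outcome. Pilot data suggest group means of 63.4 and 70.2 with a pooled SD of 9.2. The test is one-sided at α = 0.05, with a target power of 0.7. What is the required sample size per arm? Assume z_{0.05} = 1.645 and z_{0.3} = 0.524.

n = 18 per group

Cohen's d = |M₁ − M₂| / SD_pooled = |63.4 − 70.2| / 9.2 = 6.8 / 9.2 = 0.739.
For two independent groups with equal n: n = 2·((z_{α} + z_β) / d)².
z_{α} + z_β = 1.645 + 0.524 = 2.169.
n = 2 × (2.169 / 0.739)² = 2 × 2.935² = 2 × 8.61 = 17.2.
Round up to the next whole participant.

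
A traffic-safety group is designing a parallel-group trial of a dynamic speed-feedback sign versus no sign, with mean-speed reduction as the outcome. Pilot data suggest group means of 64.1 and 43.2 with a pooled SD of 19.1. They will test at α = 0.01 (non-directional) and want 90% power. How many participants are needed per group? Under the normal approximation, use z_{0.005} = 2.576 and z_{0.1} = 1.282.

Cohen's d = |M₁ − M₂| / SD_pooled = |64.1 − 43.2| / 19.1 = 20.9 / 19.1 = 1.094.
For two independent groups with equal n: n = 2·((z_{α/2} + z_β) / d)².
z_{α/2} + z_β = 2.576 + 1.282 = 3.858.
n = 2 × (3.858 / 1.094)² = 2 × 3.527² = 2 × 12.44 = 24.9.
Round up to the next whole participant.

n = 25 per group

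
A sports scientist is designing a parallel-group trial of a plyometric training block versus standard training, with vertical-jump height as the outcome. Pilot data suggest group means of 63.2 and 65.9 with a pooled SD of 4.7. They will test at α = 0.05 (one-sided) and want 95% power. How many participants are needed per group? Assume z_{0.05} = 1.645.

n = 66 per group

Cohen's d = |M₁ − M₂| / SD_pooled = |63.2 − 65.9| / 4.7 = 2.7 / 4.7 = 0.574.
For two independent groups with equal n: n = 2·((z_{α} + z_β) / d)².
z_{α} + z_β = 1.645 + 1.645 = 3.290.
n = 2 × (3.290 / 0.574)² = 2 × 5.732² = 2 × 32.85 = 65.7.
Round up to the next whole participant.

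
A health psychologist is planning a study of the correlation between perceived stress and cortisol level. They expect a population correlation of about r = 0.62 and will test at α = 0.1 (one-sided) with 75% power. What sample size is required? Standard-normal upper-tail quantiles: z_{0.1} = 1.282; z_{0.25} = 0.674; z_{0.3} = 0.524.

n = 11

Fisher's z: C = ½·ln((1+r)/(1−r)) = ½·ln(4.2632) = 0.7250.
n = ((z_{α} + z_β)/C)² + 3.
(1.282 + 0.674) / 0.7250 = 1.956 / 0.7250 = 2.698.
n = 2.698² + 3 = 7.28 + 3 = 10.3.
Round up.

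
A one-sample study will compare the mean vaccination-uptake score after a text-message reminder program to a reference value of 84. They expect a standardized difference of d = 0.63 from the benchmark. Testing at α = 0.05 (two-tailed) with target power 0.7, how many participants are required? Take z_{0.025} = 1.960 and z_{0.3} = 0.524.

For a one-sample test: n = ((z_{α/2} + z_β) / d)².
z_{α/2} + z_β = 1.960 + 0.524 = 2.484.
n = (2.484 / 0.63)² = 3.943² = 15.55.
Round up.

n = 16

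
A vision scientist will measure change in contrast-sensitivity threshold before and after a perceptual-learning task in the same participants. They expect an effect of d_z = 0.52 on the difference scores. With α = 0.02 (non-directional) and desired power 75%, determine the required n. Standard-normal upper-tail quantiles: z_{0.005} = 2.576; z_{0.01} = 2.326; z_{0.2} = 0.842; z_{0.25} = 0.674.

n = 34 pairs

For a paired (one-sample on differences) test: n = ((z_{α/2} + z_β) / d)².
z_{α/2} + z_β = 2.326 + 0.674 = 3.000.
n = (3.000 / 0.52)² = 5.769² = 33.28.
Round up.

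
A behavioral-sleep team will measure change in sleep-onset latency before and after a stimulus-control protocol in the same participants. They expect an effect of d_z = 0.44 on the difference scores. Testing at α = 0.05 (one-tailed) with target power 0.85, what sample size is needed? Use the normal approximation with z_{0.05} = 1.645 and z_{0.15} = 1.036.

For a paired (one-sample on differences) test: n = ((z_{α} + z_β) / d)².
z_{α} + z_β = 1.645 + 1.036 = 2.681.
n = (2.681 / 0.44)² = 6.093² = 37.13.
Round up.

n = 38 pairs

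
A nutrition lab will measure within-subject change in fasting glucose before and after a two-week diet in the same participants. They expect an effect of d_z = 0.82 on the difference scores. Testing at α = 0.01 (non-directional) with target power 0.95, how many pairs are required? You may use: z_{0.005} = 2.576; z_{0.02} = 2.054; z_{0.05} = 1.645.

n = 27 pairs

For a paired (one-sample on differences) test: n = ((z_{α/2} + z_β) / d)².
z_{α/2} + z_β = 2.576 + 1.645 = 4.221.
n = (4.221 / 0.82)² = 5.148² = 26.50.
Round up.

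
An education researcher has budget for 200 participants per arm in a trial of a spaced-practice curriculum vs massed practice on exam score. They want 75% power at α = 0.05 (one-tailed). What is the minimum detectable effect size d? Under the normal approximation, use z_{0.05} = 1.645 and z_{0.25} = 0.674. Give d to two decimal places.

d_min ≈ 0.23

For two independent groups of n = 200 each: d_min = (z_{α} + z_β)·√(2/n).
z-sum = 1.645 + 0.674 = 2.319.
d_min = 2.319 × √(2/200) = 2.319 × 0.1000 = 0.232.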